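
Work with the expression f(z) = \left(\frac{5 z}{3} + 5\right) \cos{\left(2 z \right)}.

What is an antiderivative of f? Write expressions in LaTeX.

A candidate is checked by its d/dz: the result must match f(z).
Check: d/dz[\frac{5 z \sin{\left(2 z \right)}}{6} + \frac{5 \sin{\left(2 z \right)}}{2} + \frac{5 \cos{\left(2 z \right)}}{12}] = \frac{5 z \cos{\left(2 z \right)}}{3} + 5 \cos{\left(2 z \right)}, which equals f(z).

An antiderivative is F(z) = \frac{5 z \sin{\left(2 z \right)}}{6} + \frac{5 \sin{\left(2 z \right)}}{2} + \frac{5 \cos{\left(2 z \right)}}{12}.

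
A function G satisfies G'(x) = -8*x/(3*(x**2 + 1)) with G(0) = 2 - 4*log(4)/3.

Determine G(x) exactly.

The substitution u = 4*x**2 + 4 works: G'(x) is exactly (dG/du)*(du/dx) for that inner function.
A general antiderivative is -4*log(4*x**2 + 4)/3 + C.
The condition gives C = 2 - 4*log(4)/3 - (-4*log(4)/3) = 2.
So G(x) = 2*(3 - 2*log(4*x**2 + 4))/3.
Check: d/dx[2*(3 - 2*log(4*x**2 + 4))/3] = -8*x/(3*x**2 + 3), which equals G'(x).

G(x) = 2*(3 - 2*log(4*x**2 + 4))/3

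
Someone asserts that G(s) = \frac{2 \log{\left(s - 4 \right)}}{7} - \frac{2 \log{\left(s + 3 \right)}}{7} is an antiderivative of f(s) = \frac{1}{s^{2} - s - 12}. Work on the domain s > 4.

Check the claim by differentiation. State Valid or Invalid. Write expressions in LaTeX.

Invalid: d/ds[G] - f = \frac{1}{s^{2} - s - 12}, which is not 0.

d/ds[G] = \frac{2}{s^{2} - s - 12}
d/ds[G] - f(s) = \frac{1}{s^{2} - s - 12} != 0.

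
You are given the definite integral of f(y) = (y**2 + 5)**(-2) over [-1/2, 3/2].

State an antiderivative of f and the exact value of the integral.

Differentiate the proposed F(y) back; it has to land on f(y) exactly.
F(y) = y/(10*y**2 + 50) + sqrt(5)*atan(sqrt(5)*y/5)/50 is an antiderivative of f.
Check: d/dy[y/(10*y**2 + 50) + sqrt(5)*atan(sqrt(5)*y/5)/50] = 1/(y**4 + 10*y**2 + 25), which equals f(y).
F(3/2) = 3/145 + sqrt(5)*atan(3*sqrt(5)/10)/50; F(-1/2) = -sqrt(5)*atan(sqrt(5)/10)/50 - 1/105.
Integral = F(3/2) - F(-1/2) = sqrt(5)*atan(sqrt(5)/10)/50 + sqrt(5)*atan(3*sqrt(5)/10)/50 + 92/3045.

Antiderivative: F(y) = y/(10*y**2 + 50) + sqrt(5)*atan(sqrt(5)*y/5)/50; value = sqrt(5)*atan(sqrt(5)/10)/50 + sqrt(5)*atan(3*sqrt(5)/10)/50 + 92/3045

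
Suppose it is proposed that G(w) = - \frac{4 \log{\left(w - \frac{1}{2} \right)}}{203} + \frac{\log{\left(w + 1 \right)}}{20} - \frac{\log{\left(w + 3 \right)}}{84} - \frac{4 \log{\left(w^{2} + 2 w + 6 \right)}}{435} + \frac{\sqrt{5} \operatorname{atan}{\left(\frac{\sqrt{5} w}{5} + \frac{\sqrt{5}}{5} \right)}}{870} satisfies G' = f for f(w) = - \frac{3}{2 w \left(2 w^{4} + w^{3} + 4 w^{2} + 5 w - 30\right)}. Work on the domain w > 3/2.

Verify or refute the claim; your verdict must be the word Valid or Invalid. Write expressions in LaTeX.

d/dw[G] = - \frac{3}{4 w^{5} + 22 w^{4} + 56 w^{3} + 86 w^{2} + 12 w - 36}
d/dw[G] - f(w) = \frac{15 w^{4} + 36 w^{3} + 57 w^{2} + 54 w - 27}{4 w^{10} + 24 w^{9} + 75 w^{8} + 168 w^{7} + 162 w^{6} - 48 w^{5} - 619 w^{4} - 1332 w^{3} - 270 w^{2} + 540 w} != 0.

Invalid: d/dw[G] - f = \frac{15 w^{4} + 36 w^{3} + 57 w^{2} + 54 w - 27}{4 w^{10} + 24 w^{9} + 75 w^{8} + 168 w^{7} + 162 w^{6} - 48 w^{5} - 619 w^{4} - 1332 w^{3} - 270 w^{2} + 540 w}, which is not 0.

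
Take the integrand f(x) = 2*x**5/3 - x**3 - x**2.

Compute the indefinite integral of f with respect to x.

The integrand splits into summands that can be handled one at a time.
Check: d/dx[x**6/9 - x**4/4 - x**3/3] = 2*x**5/3 - x**3 - x**2 = f(x).

F(x) = x**6/9 - x**4/4 - x**3/3 + C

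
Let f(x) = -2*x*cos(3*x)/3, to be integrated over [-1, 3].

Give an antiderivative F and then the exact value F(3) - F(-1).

Antiderivative: F(x) = -2*(3*x*sin(3*x) + cos(3*x))/27; value = -2*sin(9)/3 + 2*cos(3)/27 + 2*sin(3)/9 - 2*cos(9)/27

Any candidate F(x) must reproduce f(x) exactly when differentiated.
F(x) = -2*(3*x*sin(3*x) + cos(3*x))/27 is an antiderivative of f.
Check: d/dx[-2*(3*x*sin(3*x) + cos(3*x))/27] = -2*x*cos(3*x)/3 = f(x).
F(3) = -2*sin(9)/3 - 2*cos(9)/27; F(-1) = -2*sin(3)/9 - 2*cos(3)/27.
Integral = F(3) - F(-1) = -2*sin(9)/3 + 2*cos(3)/27 + 2*sin(3)/9 - 2*cos(9)/27.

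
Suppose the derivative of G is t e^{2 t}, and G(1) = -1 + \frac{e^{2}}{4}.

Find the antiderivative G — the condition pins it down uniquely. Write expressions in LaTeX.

G'(t) has the shape u'v + uv' for u = \frac{t}{2} - \frac{1}{4} and v = e^{2 t} — it is the derivative of the product u*v.
A general antiderivative is \frac{\left(2 t - 1\right) e^{2 t}}{4} + C.
The condition gives C = -1 + \frac{e^{2}}{4} - (\frac{e^{2}}{4}) = -1.
So G(t) = \frac{2 t e^{2 t} - e^{2 t} - 4}{4}.
Check: d/dt[\frac{2 t e^{2 t} - e^{2 t} - 4}{4}] = t e^{2 t} = G'(t).

G(t) = \frac{2 t e^{2 t} - e^{2 t} - 4}{4}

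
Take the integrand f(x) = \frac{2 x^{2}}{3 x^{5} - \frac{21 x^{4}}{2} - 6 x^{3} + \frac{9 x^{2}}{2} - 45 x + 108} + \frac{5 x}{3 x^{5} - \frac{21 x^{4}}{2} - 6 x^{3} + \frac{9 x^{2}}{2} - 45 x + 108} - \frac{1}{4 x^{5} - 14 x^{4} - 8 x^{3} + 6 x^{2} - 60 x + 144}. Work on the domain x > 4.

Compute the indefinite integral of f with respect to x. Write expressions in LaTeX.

The denominator factors as 6 \left(x - 4\right) \left(x + 2\right) \left(2 x - 3\right) \left(x^{2} + 3\right); partial fractions split f into directly integrable pieces: \frac{156 x - 725}{5586 \left(x^{2} + 3\right)} - \frac{8}{49 \left(2 x - 3\right)} - \frac{11}{1764 \left(x + 2\right)} + \frac{41}{684 \left(x - 4\right)}.
Check: d/dx[\frac{41 \log{\left(x - 4 \right)}}{684} - \frac{4 \log{\left(x - \frac{3}{2} \right)}}{49} - \frac{11 \log{\left(x + 2 \right)}}{1764} + \frac{13 \log{\left(x^{2} + 3 \right)}}{931} - \frac{725 \sqrt{3} \operatorname{atan}{\left(\frac{\sqrt{3} x}{3} \right)}}{16758}] = \frac{8 x^{2} + 20 x - 3}{12 x^{5} - 42 x^{4} - 24 x^{3} + 18 x^{2} - 180 x + 432}, which equals f(x).

F(x) = \frac{41 \log{\left(x - 4 \right)}}{684} - \frac{4 \log{\left(x - \frac{3}{2} \right)}}{49} - \frac{11 \log{\left(x + 2 \right)}}{1764} + \frac{13 \log{\left(x^{2} + 3 \right)}}{931} - \frac{725 \sqrt{3} \operatorname{atan}{\left(\frac{\sqrt{3} x}{3} \right)}}{16758} + C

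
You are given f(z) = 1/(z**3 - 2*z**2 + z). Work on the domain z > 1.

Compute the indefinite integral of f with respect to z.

F(z) = (z*log(z) - z*log(z - 1) - log(z) + log(z - 1) - 1)/(z - 1) + C

The denominator factors as z*(z - 1)**2; partial fractions split f into directly integrable pieces: -1/(z - 1) + (z - 1)**(-2) + 1/z.
Check: d/dz[(z*log(z) - z*log(z - 1) - log(z) + log(z - 1) - 1)/(z - 1)] = 1/(z**3 - 2*z**2 + z) = f(z).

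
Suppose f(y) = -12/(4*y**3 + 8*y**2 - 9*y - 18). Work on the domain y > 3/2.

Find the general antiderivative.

F(y) = 2*(-log(y - 3/2) + 7*log(y + 3/2) - 6*log(y + 2))/7 + C

The denominator factors as (y + 2)*(2*y - 3)*(2*y + 3); partial fractions split f into directly integrable pieces: 4/(2*y + 3) - 4/(7*(2*y - 3)) - 12/(7*(y + 2)).
Check: d/dy[2*(-log(y - 3/2) + 7*log(y + 3/2) - 6*log(y + 2))/7] = -12/(4*y**3 + 8*y**2 - 9*y - 18) = f(y).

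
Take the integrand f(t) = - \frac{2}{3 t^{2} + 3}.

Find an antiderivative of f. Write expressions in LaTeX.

An antiderivative is F(t) = - \frac{2 \operatorname{atan}{\left(t \right)}}{3}.

A candidate is checked by its d/dt: the result must match f(t).
Check: d/dt[- \frac{2 \operatorname{atan}{\left(t \right)}}{3}] = - \frac{2}{3 t^{2} + 3} = f(t).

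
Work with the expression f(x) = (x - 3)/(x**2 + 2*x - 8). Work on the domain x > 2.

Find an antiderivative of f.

The denominator factors as (x - 2)*(x + 4); partial fractions split f into directly integrable pieces: 7/(6*(x + 4)) - 1/(6*(x - 2)).
Check: d/dx[-log(x - 2)/6 + 7*log(x + 4)/6] = (x - 3)/(x**2 + 2*x - 8) = f(x).

An antiderivative is F(x) = -log(x - 2)/6 + 7*log(x + 4)/6.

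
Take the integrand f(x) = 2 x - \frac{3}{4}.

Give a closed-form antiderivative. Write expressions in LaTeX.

An antiderivative is F(x) = x^{2} - \frac{3 x}{4}.

Since d/dx undoes antidifferentiation here, F'(x) = f(x) is required of F(x).
Check: d/dx[x^{2} - \frac{3 x}{4}] = 2 x - \frac{3}{4} = f(x).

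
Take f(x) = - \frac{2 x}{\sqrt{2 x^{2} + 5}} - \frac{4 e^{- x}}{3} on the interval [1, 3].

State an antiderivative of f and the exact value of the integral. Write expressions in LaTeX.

Integrate term by term and add the pieces.
F(x) = - \frac{\left(3 \sqrt{2 x^{2} + 5} e^{x} - 4\right) e^{- x}}{3} is an antiderivative of f.
Check: d/dx[- \frac{\left(3 \sqrt{2 x^{2} + 5} e^{x} - 4\right) e^{- x}}{3}] = \frac{\left(- 6 x e^{x} - 4 \sqrt{2 x^{2} + 5}\right) e^{- x}}{3 \sqrt{2 x^{2} + 5}}, which equals f(x).
F(3) = - \sqrt{23} + \frac{4}{3 e^{3}}; F(1) = - \sqrt{7} + \frac{4}{3 e}.
Integral = F(3) - F(1) = - \sqrt{23} - \frac{4}{3 e} + \frac{4}{3 e^{3}} + \sqrt{7}.

Antiderivative: F(x) = - \frac{\left(3 \sqrt{2 x^{2} + 5} e^{x} - 4\right) e^{- x}}{3}; value = - \sqrt{23} - \frac{4}{3 e} + \frac{4}{3 e^{3}} + \sqrt{7}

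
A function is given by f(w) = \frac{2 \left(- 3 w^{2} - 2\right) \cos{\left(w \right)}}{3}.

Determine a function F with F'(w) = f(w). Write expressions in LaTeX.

Recover f(w) by differentiating a candidate F(w); any mismatch rules it out.
Check: d/dw[- 2 w^{2} \sin{\left(w \right)} - 4 w \cos{\left(w \right)} + \frac{8 \sin{\left(w \right)}}{3}] = - 2 w^{2} \cos{\left(w \right)} - \frac{4 \cos{\left(w \right)}}{3}, which equals f(w).

An antiderivative is F(w) = - 2 w^{2} \sin{\left(w \right)} - 4 w \cos{\left(w \right)} + \frac{8 \sin{\left(w \right)}}{3}.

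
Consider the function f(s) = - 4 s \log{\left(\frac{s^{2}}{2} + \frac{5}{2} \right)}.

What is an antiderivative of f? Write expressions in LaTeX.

An antiderivative is F(s) = 2 \left(- s^{2} \log{\left(\frac{s^{2}}{2} + \frac{5}{2} \right)} + s^{2} - 5 \log{\left(s^{2} + 5 \right)}\right).

Recover f(s) by differentiating a candidate F(s); any mismatch rules it out.
Check: d/ds[2 \left(- s^{2} \log{\left(\frac{s^{2}}{2} + \frac{5}{2} \right)} + s^{2} - 5 \log{\left(s^{2} + 5 \right)}\right)] = - 4 s \log{\left(s^{2} + 5 \right)} + 4 s \log{\left(2 \right)}, which equals f(s).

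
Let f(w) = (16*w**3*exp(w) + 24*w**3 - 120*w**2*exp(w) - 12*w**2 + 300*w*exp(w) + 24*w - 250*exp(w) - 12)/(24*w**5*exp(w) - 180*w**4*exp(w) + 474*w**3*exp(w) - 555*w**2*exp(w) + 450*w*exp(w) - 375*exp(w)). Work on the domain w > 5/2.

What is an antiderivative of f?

Whatever form F(w) takes, F'(w) = f(w) is non-negotiable.
Check: d/dw[(8*w**2*exp(w)*atan(w) - 40*w*exp(w)*atan(w) + 50*exp(w)*atan(w) - 12)/(12*w**2*exp(w) - 60*w*exp(w) + 75*exp(w))] = (16*w**3*exp(w) + 24*w**3 - 120*w**2*exp(w) - 12*w**2 + 300*w*exp(w) + 24*w - 250*exp(w) - 12)/(24*w**5*exp(w) - 180*w**4*exp(w) + 474*w**3*exp(w) - 555*w**2*exp(w) + 450*w*exp(w) - 375*exp(w)) = f(w).

An antiderivative is F(w) = (8*w**2*exp(w)*atan(w) - 40*w*exp(w)*atan(w) + 50*exp(w)*atan(w) - 12)/(12*w**2*exp(w) - 60*w*exp(w) + 75*exp(w)).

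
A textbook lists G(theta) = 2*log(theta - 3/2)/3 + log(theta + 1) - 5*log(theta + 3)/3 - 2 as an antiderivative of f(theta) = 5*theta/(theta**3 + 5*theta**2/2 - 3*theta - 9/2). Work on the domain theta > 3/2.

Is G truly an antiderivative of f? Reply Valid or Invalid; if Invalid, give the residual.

d/dtheta[G] = 10*theta/(2*theta**3 + 5*theta**2 - 6*theta - 9)
This equals f(theta) exactly, so the claim holds.

Valid - the claim checks out under differentiation.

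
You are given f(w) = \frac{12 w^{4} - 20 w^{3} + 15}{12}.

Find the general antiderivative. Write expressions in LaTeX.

F(w) = \frac{w^{5}}{5} - \frac{5 w^{4}}{12} + \frac{5 w}{4} + C

Differentiate the proposed F(w) back; it has to land on f(w) exactly.
Check: d/dw[\frac{w^{5}}{5} - \frac{5 w^{4}}{12} + \frac{5 w}{4}] = w^{4} - \frac{5 w^{3}}{3} + \frac{5}{4}, which equals f(w).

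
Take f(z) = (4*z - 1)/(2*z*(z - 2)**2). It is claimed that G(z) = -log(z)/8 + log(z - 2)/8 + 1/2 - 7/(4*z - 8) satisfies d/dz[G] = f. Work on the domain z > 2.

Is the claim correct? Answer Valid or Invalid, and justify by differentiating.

Valid - the claim checks out under differentiation.

d/dz[G] = (4*z - 1)/(2*z**3 - 8*z**2 + 8*z)
This equals f(z) exactly, so the claim holds.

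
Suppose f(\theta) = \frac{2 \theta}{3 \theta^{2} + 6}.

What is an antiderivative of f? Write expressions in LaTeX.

An antiderivative is F(\theta) = \frac{\log{\left(2 \theta^{2} + 4 \right)}}{3}.

f matches the chain-rule pattern g'(h)*h' with inner function h(\theta) = 2 \theta^{2} + 4; substituting u = h(\theta) collapses the integral.
Check: d/d\theta[\frac{\log{\left(2 \theta^{2} + 4 \right)}}{3}] = \frac{2 \theta}{3 \theta^{2} + 6} = f(\theta).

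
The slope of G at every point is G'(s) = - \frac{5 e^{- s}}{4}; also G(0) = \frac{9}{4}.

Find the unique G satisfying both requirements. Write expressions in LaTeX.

A first test for any G(s): its s-derivative must equal the given G'(s).
A general antiderivative is \frac{5 e^{- s}}{4} + C.
The condition gives C = \frac{9}{4} - (\frac{5}{4}) = 1.
So G(s) = 1 + \frac{5 e^{- s}}{4}.
Check: d/ds[1 + \frac{5 e^{- s}}{4}] = - \frac{5 e^{- s}}{4} = G'(s).

G(s) = 1 + \frac{5 e^{- s}}{4}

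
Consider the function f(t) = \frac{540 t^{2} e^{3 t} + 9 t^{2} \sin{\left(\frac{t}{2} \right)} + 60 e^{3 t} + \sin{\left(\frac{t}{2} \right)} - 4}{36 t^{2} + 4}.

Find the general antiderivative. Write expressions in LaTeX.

A first test for any F(t): its t-derivative must equal f(t) identically.
Check: d/dt[5 e^{3 t} - \frac{\cos{\left(\frac{t}{2} \right)}}{2} - \frac{\operatorname{atan}{\left(3 t \right)}}{3}] = \frac{540 t^{2} e^{3 t} + 9 t^{2} \sin{\left(\frac{t}{2} \right)} + 60 e^{3 t} + \sin{\left(\frac{t}{2} \right)} - 4}{36 t^{2} + 4} = f(t).

F(t) = 5 e^{3 t} - \frac{\cos{\left(\frac{t}{2} \right)}}{2} - \frac{\operatorname{atan}{\left(3 t \right)}}{3} + C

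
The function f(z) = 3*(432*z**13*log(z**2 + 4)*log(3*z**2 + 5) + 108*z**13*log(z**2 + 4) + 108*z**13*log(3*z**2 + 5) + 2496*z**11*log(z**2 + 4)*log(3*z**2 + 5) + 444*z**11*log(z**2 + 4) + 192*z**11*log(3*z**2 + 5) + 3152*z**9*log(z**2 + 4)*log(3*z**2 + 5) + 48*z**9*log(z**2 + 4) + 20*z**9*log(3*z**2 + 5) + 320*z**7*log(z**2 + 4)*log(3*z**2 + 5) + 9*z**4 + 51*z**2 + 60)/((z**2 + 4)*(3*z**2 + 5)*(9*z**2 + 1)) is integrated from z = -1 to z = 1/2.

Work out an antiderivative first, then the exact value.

Antiderivative: F(z) = 6*z**8*log(z**2 + 4)*log(3*z**2 + 5) + 3*atan(3*z); value = -6*log(5)*log(8) + 3*log(17/4)*log(23/4)/128 + 3*atan(3/2) + 3*atan(3)

Check any antiderivative F(z) by computing F'(z) and comparing it with f(z).
F(z) = 6*z**8*log(z**2 + 4)*log(3*z**2 + 5) + 3*atan(3*z) is an antiderivative of f.
Check: d/dz[6*z**8*log(z**2 + 4)*log(3*z**2 + 5) + 3*atan(3*z)] = (1296*z**13*log(z**2 + 4)*log(3*z**2 + 5) + 324*z**13*log(z**2 + 4) + 324*z**13*log(3*z**2 + 5) + 7488*z**11*log(z**2 + 4)*log(3*z**2 + 5) + 1332*z**11*log(z**2 + 4) + 576*z**11*log(3*z**2 + 5) + 9456*z**9*log(z**2 + 4)*log(3*z**2 + 5) + 144*z**9*log(z**2 + 4) + 60*z**9*log(3*z**2 + 5) + 960*z**7*log(z**2 + 4)*log(3*z**2 + 5) + 27*z**4 + 153*z**2 + 180)/(27*z**6 + 156*z**4 + 197*z**2 + 20), which equals f(z).
F(1/2) = 3*log(17/4)*log(23/4)/128 + 3*atan(3/2); F(-1) = -3*atan(3) + 6*log(5)*log(8).
Integral = F(1/2) - F(-1) = -6*log(5)*log(8) + 3*log(17/4)*log(23/4)/128 + 3*atan(3/2) + 3*atan(3).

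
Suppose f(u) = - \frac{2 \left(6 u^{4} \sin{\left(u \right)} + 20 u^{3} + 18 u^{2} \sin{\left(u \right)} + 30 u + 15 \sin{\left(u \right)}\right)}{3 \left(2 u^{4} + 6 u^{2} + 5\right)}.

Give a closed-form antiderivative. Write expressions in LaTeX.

Differentiate the proposed F(u) back; it has to land on f(u) exactly.
Check: d/du[\frac{- 5 \log{\left(\frac{2 u^{4}}{3} + 2 u^{2} + \frac{5}{3} \right)} + 6 \cos{\left(u \right)}}{3}] = \frac{- 12 u^{4} \sin{\left(u \right)} - 40 u^{3} - 36 u^{2} \sin{\left(u \right)} - 60 u - 30 \sin{\left(u \right)}}{6 u^{4} + 18 u^{2} + 15}, which equals f(u).

An antiderivative is F(u) = \frac{- 5 \log{\left(\frac{2 u^{4}}{3} + 2 u^{2} + \frac{5}{3} \right)} + 6 \cos{\left(u \right)}}{3}.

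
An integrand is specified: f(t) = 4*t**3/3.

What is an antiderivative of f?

Check any antiderivative F(t) by computing F'(t) and comparing it with f(t).
Check: d/dt[t**4/3] = 4*t**3/3 = f(t).

An antiderivative is F(t) = t**4/3.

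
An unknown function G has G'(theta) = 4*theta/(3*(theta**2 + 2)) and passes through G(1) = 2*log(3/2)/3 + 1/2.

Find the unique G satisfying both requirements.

G(theta) = 2*log(theta**2/2 + 1)/3 + 1/2

G'(theta) matches the chain-rule pattern g'(h)*h' with inner function h(theta) = theta**2/2 + 1; substituting u = h(theta) collapses the integral.
A general antiderivative is 2*log(theta**2/2 + 1)/3 + C.
The condition gives C = 2*log(3/2)/3 + 1/2 - (2*log(3/2)/3) = 1/2.
So G(theta) = 2*log(theta**2/2 + 1)/3 + 1/2.
Check: d/dtheta[2*log(theta**2/2 + 1)/3 + 1/2] = 4*theta/(3*theta**2 + 6), which equals G'(theta).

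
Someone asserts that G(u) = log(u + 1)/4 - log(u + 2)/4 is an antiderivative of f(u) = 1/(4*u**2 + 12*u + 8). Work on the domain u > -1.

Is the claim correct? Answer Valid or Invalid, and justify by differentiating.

d/du[G] = 1/(4*u**2 + 12*u + 8)
This equals f(u) exactly, so the claim holds.

Valid. The derivative of G reproduces f.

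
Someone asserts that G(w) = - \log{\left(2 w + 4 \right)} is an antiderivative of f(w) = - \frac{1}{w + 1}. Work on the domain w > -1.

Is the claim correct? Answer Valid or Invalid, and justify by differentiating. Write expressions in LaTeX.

d/dw[G] = - \frac{1}{w + 2}
d/dw[G] - f(w) = \frac{1}{w^{2} + 3 w + 2} != 0.

Invalid: d/dw[G] - f = \frac{1}{w^{2} + 3 w + 2}, which is not 0.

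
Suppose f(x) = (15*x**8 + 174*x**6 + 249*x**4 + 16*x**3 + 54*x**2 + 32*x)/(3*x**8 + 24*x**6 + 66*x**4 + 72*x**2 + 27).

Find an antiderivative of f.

An antiderivative is F(x) = 5*x**5/(x**4 + 4*x**2 + 3) + x**3/(x**4/2 + 2*x**2 + 3/2) - 2/(3*x**4/2 + 6*x**2 + 9/2).

Recognize the product-rule pattern: f = u'v + uv' with u = -1/(x**4/2 + 2*x**2 + 3/2), v = -5*x**5/2 - x**3 + 2/3, so integration by parts undoes it.
Check: d/dx[5*x**5/(x**4 + 4*x**2 + 3) + x**3/(x**4/2 + 2*x**2 + 3/2) - 2/(3*x**4/2 + 6*x**2 + 9/2)] = (15*x**8 + 174*x**6 + 249*x**4 + 16*x**3 + 54*x**2 + 32*x)/(3*x**8 + 24*x**6 + 66*x**4 + 72*x**2 + 27) = f(x).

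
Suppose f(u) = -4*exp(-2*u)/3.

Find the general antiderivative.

F(u) = 2*exp(-2*u)/3 + C

A first test for any F(u): its u-derivative must equal f(u) identically.
Check: d/du[2*exp(-2*u)/3] = -4*exp(-2*u)/3 = f(u).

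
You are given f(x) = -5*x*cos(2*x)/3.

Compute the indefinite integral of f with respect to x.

Differentiate the proposed F(x) back; it has to land on f(x) exactly.
Check: d/dx[-5*x*sin(2*x)/6 - 5*cos(2*x)/12] = -5*x*cos(2*x)/3 = f(x).

F(x) = -5*x*sin(2*x)/6 - 5*cos(2*x)/12 + C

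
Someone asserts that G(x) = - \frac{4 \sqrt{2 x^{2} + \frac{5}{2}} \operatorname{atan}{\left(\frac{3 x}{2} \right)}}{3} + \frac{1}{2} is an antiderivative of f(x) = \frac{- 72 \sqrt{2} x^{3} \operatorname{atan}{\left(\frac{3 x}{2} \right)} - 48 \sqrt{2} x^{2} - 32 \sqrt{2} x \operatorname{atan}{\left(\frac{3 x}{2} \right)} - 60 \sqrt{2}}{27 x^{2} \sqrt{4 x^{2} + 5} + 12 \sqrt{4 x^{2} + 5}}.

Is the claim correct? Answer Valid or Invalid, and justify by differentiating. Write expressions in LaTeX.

d/dx[G] = \frac{- 144 x^{3} \operatorname{atan}{\left(\frac{3 x}{2} \right)} - 96 x^{2} - 64 x \operatorname{atan}{\left(\frac{3 x}{2} \right)} - 120}{27 \sqrt{2} x^{2} \sqrt{4 x^{2} + 5} + 12 \sqrt{2} \sqrt{4 x^{2} + 5}}
This equals f(x) exactly, so the claim holds.

Valid: G'(x) = f(x).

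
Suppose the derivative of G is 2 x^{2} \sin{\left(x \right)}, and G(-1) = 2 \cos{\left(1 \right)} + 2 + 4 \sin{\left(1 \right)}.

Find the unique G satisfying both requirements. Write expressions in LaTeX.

G(x) = - 2 \left(x^{2} \cos{\left(x \right)} - 2 x \sin{\left(x \right)} - 2 \cos{\left(x \right)} - 1\right)

Check a candidate G(x) by differentiating: d/dx[G] must match the given G'(x).
A general antiderivative is - 2 x^{2} \cos{\left(x \right)} + 4 x \sin{\left(x \right)} + 4 \cos{\left(x \right)} + C.
The condition gives C = 2 \cos{\left(1 \right)} + 2 + 4 \sin{\left(1 \right)} - (2 \cos{\left(1 \right)} + 4 \sin{\left(1 \right)}) = 2.
So G(x) = - 2 \left(x^{2} \cos{\left(x \right)} - 2 x \sin{\left(x \right)} - 2 \cos{\left(x \right)} - 1\right).
Check: d/dx[- 2 \left(x^{2} \cos{\left(x \right)} - 2 x \sin{\left(x \right)} - 2 \cos{\left(x \right)} - 1\right)] = 2 x^{2} \sin{\left(x \right)} = G'(x).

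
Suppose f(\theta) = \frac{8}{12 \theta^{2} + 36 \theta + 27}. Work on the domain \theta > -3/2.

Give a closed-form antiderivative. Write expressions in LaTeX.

A first test for any F(\theta): its \theta-derivative must equal f(\theta) identically.
Check: d/d\theta[- \frac{4}{6 \theta + 9}] = \frac{8}{12 \theta^{2} + 36 \theta + 27} = f(\theta).

An antiderivative is F(\theta) = - \frac{4}{6 \theta + 9}.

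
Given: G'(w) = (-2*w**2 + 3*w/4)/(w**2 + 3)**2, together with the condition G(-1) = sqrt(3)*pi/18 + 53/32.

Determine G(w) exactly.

Whatever form G(w) takes, its d/dw must return the stated G'(w).
A general antiderivative is -(3 - 8*w)/(8*w**2 + 24) - sqrt(3)*atan(sqrt(3)*w/3)/3 + C.
The condition gives C = sqrt(3)*pi/18 + 53/32 - (-11/32 + sqrt(3)*pi/18) = 2.
So G(w) = -(3 - 8*w)/(8*w**2 + 24) - sqrt(3)*atan(sqrt(3)*w/3)/3 + 2.
Check: d/dw[-(3 - 8*w)/(8*w**2 + 24) - sqrt(3)*atan(sqrt(3)*w/3)/3 + 2] = (-8*w**2 + 3*w)/(4*w**4 + 24*w**2 + 36), which equals G'(w).

G(w) = -(3 - 8*w)/(8*w**2 + 24) - sqrt(3)*atan(sqrt(3)*w/3)/3 + 2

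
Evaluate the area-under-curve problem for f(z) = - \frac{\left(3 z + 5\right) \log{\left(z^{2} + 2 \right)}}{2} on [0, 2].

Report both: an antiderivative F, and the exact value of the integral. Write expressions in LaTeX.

A first test for any F(z): its z-derivative must equal f(z) identically.
F(z) = \frac{3 z^{2}}{4} + 5 z + \left(- \frac{3 z^{2}}{4} - \frac{5 z}{2}\right) \log{\left(z^{2} + 2 \right)} - \frac{3 \log{\left(z^{2} + 2 \right)}}{2} - 5 \sqrt{2} \operatorname{atan}{\left(\frac{\sqrt{2} z}{2} \right)} is an antiderivative of f.
Check: d/dz[\frac{3 z^{2}}{4} + 5 z + \left(- \frac{3 z^{2}}{4} - \frac{5 z}{2}\right) \log{\left(z^{2} + 2 \right)} - \frac{3 \log{\left(z^{2} + 2 \right)}}{2} - 5 \sqrt{2} \operatorname{atan}{\left(\frac{\sqrt{2} z}{2} \right)}] = - \frac{3 z \log{\left(z^{2} + 2 \right)}}{2} - \frac{5 \log{\left(z^{2} + 2 \right)}}{2}, which equals f(z).
F(2) = - \frac{19 \log{\left(6 \right)}}{2} - 5 \sqrt{2} \operatorname{atan}{\left(\sqrt{2} \right)} + 13; F(0) = - \frac{3 \log{\left(2 \right)}}{2}.
Integral = F(2) - F(0) = - \frac{19 \log{\left(6 \right)}}{2} - 5 \sqrt{2} \operatorname{atan}{\left(\sqrt{2} \right)} + \frac{3 \log{\left(2 \right)}}{2} + 13.

Antiderivative: F(z) = \frac{3 z^{2}}{4} + 5 z + \left(- \frac{3 z^{2}}{4} - \frac{5 z}{2}\right) \log{\left(z^{2} + 2 \right)} - \frac{3 \log{\left(z^{2} + 2 \right)}}{2} - 5 \sqrt{2} \operatorname{atan}{\left(\frac{\sqrt{2} z}{2} \right)}; value = - \frac{19 \log{\left(6 \right)}}{2} - 5 \sqrt{2} \operatorname{atan}{\left(\sqrt{2} \right)} + \frac{3 \log{\left(2 \right)}}{2} + 13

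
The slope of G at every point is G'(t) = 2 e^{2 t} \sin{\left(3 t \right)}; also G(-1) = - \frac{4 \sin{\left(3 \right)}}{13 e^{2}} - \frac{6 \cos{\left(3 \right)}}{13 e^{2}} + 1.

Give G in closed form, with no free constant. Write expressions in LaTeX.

Since d/dt undoes antidifferentiation here, G(t) must give back the stated G'(t).
A general antiderivative is \frac{4 e^{2 t} \sin{\left(3 t \right)}}{13} - \frac{6 e^{2 t} \cos{\left(3 t \right)}}{13} + C.
The condition gives C = - \frac{4 \sin{\left(3 \right)}}{13 e^{2}} - \frac{6 \cos{\left(3 \right)}}{13 e^{2}} + 1 - (- \frac{4 \sin{\left(3 \right)}}{13 e^{2}} - \frac{6 \cos{\left(3 \right)}}{13 e^{2}}) = 1.
So G(t) = \frac{4 e^{2 t} \sin{\left(3 t \right)}}{13} - \frac{6 e^{2 t} \cos{\left(3 t \right)}}{13} + 1.
Check: d/dt[\frac{4 e^{2 t} \sin{\left(3 t \right)}}{13} - \frac{6 e^{2 t} \cos{\left(3 t \right)}}{13} + 1] = 2 e^{2 t} \sin{\left(3 t \right)} = G'(t).

G(t) = \frac{4 e^{2 t} \sin{\left(3 t \right)}}{13} - \frac{6 e^{2 t} \cos{\left(3 t \right)}}{13} + 1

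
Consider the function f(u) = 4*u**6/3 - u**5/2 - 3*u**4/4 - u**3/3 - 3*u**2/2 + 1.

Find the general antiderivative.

F(u) = 4*u**7/21 - u**6/12 - 3*u**5/20 - u**4/12 - u**3/2 + u + C

The integrand splits into summands that can be handled one at a time.
Check: d/du[4*u**7/21 - u**6/12 - 3*u**5/20 - u**4/12 - u**3/2 + u] = 4*u**6/3 - u**5/2 - 3*u**4/4 - u**3/3 - 3*u**2/2 + 1 = f(u).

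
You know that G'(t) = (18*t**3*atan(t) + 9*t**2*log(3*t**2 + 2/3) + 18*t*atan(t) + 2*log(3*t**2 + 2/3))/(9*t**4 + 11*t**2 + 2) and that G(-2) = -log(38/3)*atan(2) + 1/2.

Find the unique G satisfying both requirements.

Recognize the product-rule pattern: G'(t) = u'v + uv' with u = atan(t), v = log(3*t**2 + 2/3), so integration by parts undoes it.
A general antiderivative is log(3*t**2 + 2/3)*atan(t) + C.
The condition gives C = -log(38/3)*atan(2) + 1/2 - (-log(38/3)*atan(2)) = 1/2.
So G(t) = log(3*t**2 + 2/3)*atan(t) + 1/2.
Check: d/dt[log(3*t**2 + 2/3)*atan(t) + 1/2] = (18*t**3*atan(t) + 9*t**2*log(3*t**2 + 2/3) + 18*t*atan(t) + 2*log(3*t**2 + 2/3))/(9*t**4 + 11*t**2 + 2) = G'(t).

G(t) = log(3*t**2 + 2/3)*atan(t) + 1/2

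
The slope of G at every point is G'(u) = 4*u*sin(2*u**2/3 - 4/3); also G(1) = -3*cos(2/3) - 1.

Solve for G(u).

G(u) = -3*cos(2*u**2/3 - 4/3) - 1

G'(u) matches the chain-rule pattern g'(h)*h' with inner function h(u) = 2*u**2/3 - 4/3; substituting w = h(u) collapses the integral.
A general antiderivative is -3*cos(2*u**2/3 - 4/3) + C.
The condition gives C = -3*cos(2/3) - 1 - (-3*cos(2/3)) = -1.
So G(u) = -3*cos(2*u**2/3 - 4/3) - 1.
Check: d/du[-3*cos(2*u**2/3 - 4/3) - 1] = 4*u*sin(2*u**2/3 - 4/3) = G'(u).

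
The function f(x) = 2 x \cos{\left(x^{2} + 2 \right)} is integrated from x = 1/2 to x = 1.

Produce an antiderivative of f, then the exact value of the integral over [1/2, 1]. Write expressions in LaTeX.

The substitution u = x^{2} + 2 works: f is exactly (dF/du)*(du/dx) for that inner function.
F(x) = \sin{\left(x^{2} + 2 \right)} is an antiderivative of f.
Check: d/dx[\sin{\left(x^{2} + 2 \right)}] = 2 x \cos{\left(x^{2} + 2 \right)} = f(x).
F(1) = \sin{\left(3 \right)}; F(1/2) = \sin{\left(\frac{9}{4} \right)}.
Integral = F(1) - F(1/2) = - \sin{\left(\frac{9}{4} \right)} + \sin{\left(3 \right)}.

Antiderivative: F(x) = \sin{\left(x^{2} + 2 \right)}; value = - \sin{\left(\frac{9}{4} \right)} + \sin{\left(3 \right)}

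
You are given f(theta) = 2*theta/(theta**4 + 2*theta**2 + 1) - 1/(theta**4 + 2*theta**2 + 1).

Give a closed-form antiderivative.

Integrate term by term and add the pieces.
Check: d/dtheta[(-theta - (theta**2 + 1)*atan(theta) - 2)/(2*(theta**2 + 1))] = (2*theta - 1)/(theta**4 + 2*theta**2 + 1), which equals f(theta).

An antiderivative is F(theta) = (-theta - (theta**2 + 1)*atan(theta) - 2)/(2*(theta**2 + 1)).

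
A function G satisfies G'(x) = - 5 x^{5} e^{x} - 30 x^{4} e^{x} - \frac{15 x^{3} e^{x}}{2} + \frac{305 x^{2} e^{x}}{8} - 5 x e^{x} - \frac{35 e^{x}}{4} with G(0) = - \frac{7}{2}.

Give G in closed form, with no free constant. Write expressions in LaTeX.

G'(x) has the shape u'v + uv' for u = - 5 x^{5} - 5 x^{4} + \frac{25 x^{3}}{2} + \frac{5 x^{2}}{8} - \frac{25 x}{4} - \frac{5}{2} and v = e^{x} — it is the derivative of the product u*v.
A general antiderivative is - \frac{5 \left(2 x^{5} + 2 x^{4} - 5 x^{3} - \frac{x^{2}}{4} + \frac{5 x}{2} + 1\right) e^{x}}{2} + C.
The condition gives C = - \frac{7}{2} - (- \frac{5}{2}) = -1.
So G(x) = - \frac{5 \left(2 x^{5} + 2 x^{4} - 5 x^{3} - \frac{x^{2}}{4} + \frac{5 x}{2} + 1\right) e^{x}}{2} - 1.
Check: d/dx[- \frac{5 \left(2 x^{5} + 2 x^{4} - 5 x^{3} - \frac{x^{2}}{4} + \frac{5 x}{2} + 1\right) e^{x}}{2} - 1] = - 5 x^{5} e^{x} - 30 x^{4} e^{x} - \frac{15 x^{3} e^{x}}{2} + \frac{305 x^{2} e^{x}}{8} - 5 x e^{x} - \frac{35 e^{x}}{4} = G'(x).

G(x) = - \frac{5 \left(2 x^{5} + 2 x^{4} - 5 x^{3} - \frac{x^{2}}{4} + \frac{5 x}{2} + 1\right) e^{x}}{2} - 1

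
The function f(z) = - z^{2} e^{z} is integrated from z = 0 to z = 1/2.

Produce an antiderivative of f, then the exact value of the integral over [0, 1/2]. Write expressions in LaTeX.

Antiderivative: F(z) = - \left(z^{2} - 2 z + 2\right) e^{z}; value = 2 - \frac{5 e^{\frac{1}{2}}}{4}

Recognize the product-rule pattern: f = u'v + uv' with u = - z^{2} + 2 z - 2, v = e^{z}, so integration by parts undoes it.
F(z) = - \left(z^{2} - 2 z + 2\right) e^{z} is an antiderivative of f.
Check: d/dz[- \left(z^{2} - 2 z + 2\right) e^{z}] = - z^{2} e^{z} = f(z).
F(1/2) = - \frac{5 e^{\frac{1}{2}}}{4}; F(0) = -2.
Integral = F(1/2) - F(0) = 2 - \frac{5 e^{\frac{1}{2}}}{4}.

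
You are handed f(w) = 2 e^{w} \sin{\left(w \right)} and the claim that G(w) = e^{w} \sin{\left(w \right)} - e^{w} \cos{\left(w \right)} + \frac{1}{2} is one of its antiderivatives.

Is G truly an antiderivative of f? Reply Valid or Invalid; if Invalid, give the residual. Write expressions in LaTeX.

Valid - differentiating G returns exactly f.

d/dw[G] = 2 e^{w} \sin{\left(w \right)}
This equals f(w) exactly, so the claim holds.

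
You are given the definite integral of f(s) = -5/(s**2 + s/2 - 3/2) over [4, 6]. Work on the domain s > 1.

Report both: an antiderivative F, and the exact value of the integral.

Antiderivative: F(s) = 2*(-log(s - 1) + log(s + 3/2)); value = -2*log(11/2) - 2*log(5) + 2*log(3) + 2*log(15/2)

Factor the denominator ((s - 1)*(2*s + 3)) and decompose: f = 4/(2*s + 3) - 2/(s - 1); each piece integrates to a log, atan, or power term.
F(s) = 2*(-log(s - 1) + log(s + 3/2)) is an antiderivative of f.
Check: d/ds[2*(-log(s - 1) + log(s + 3/2))] = -10/(2*s**2 + s - 3), which equals f(s).
F(6) = -2*log(5) + 2*log(15/2); F(4) = -2*log(3) + 2*log(11/2).
Integral = F(6) - F(4) = -2*log(11/2) - 2*log(5) + 2*log(3) + 2*log(15/2).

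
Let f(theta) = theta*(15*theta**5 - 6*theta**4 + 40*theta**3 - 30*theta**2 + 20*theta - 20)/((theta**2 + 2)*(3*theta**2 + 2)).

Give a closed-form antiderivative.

For F(theta) to be correct the identity F'(theta) - f(theta) = 0 must hold.
Check: d/dtheta[5*theta**3/3 - theta**2 - 2*log(theta**2/2 + 1) - log(3*theta**2/2 + 1)/3] = (15*theta**6 - 6*theta**5 + 40*theta**4 - 30*theta**3 + 20*theta**2 - 20*theta)/(3*theta**4 + 8*theta**2 + 4), which equals f(theta).

An antiderivative is F(theta) = 5*theta**3/3 - theta**2 - 2*log(theta**2/2 + 1) - log(3*theta**2/2 + 1)/3.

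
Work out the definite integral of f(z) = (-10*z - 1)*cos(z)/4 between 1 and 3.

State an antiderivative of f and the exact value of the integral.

Antiderivative: F(z) = -(10*z*sin(z) + sin(z) + 10*cos(z))/4; value = -31*sin(3)/4 + 5*cos(1)/2 + 11*sin(1)/4 - 5*cos(3)/2

An antiderivative F(z) passes only if d/dz[F] lands on f(z) exactly.
F(z) = -(10*z*sin(z) + sin(z) + 10*cos(z))/4 is an antiderivative of f.
Check: d/dz[-(10*z*sin(z) + sin(z) + 10*cos(z))/4] = -5*z*cos(z)/2 - cos(z)/4, which equals f(z).
F(3) = -31*sin(3)/4 - 5*cos(3)/2; F(1) = -11*sin(1)/4 - 5*cos(1)/2.
Integral = F(3) - F(1) = -31*sin(3)/4 + 5*cos(1)/2 + 11*sin(1)/4 - 5*cos(3)/2.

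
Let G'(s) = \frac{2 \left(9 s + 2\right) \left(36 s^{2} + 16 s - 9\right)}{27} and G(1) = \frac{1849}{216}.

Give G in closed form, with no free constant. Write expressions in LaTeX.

G(s) = 6 s^{4} + \frac{16 s^{3}}{3} - \frac{49 s^{2}}{27} - \frac{4 s}{3} + \frac{3}{8}

G'(s) matches the chain-rule pattern g'(h)*h' with inner function h(s) = 3 s^{2} + \frac{4 s}{3} - \frac{3}{4}; substituting u = h(s) collapses the integral.
A general antiderivative is \frac{2 \left(3 s^{2} + \frac{4 s}{3} - \frac{3}{4}\right)^{2}}{3} + C.
The condition gives C = \frac{1849}{216} - (\frac{1849}{216}) = 0.
So G(s) = 6 s^{4} + \frac{16 s^{3}}{3} - \frac{49 s^{2}}{27} - \frac{4 s}{3} + \frac{3}{8}.
Check: d/ds[6 s^{4} + \frac{16 s^{3}}{3} - \frac{49 s^{2}}{27} - \frac{4 s}{3} + \frac{3}{8}] = 24 s^{3} + 16 s^{2} - \frac{98 s}{27} - \frac{4}{3}, which equals G'(s).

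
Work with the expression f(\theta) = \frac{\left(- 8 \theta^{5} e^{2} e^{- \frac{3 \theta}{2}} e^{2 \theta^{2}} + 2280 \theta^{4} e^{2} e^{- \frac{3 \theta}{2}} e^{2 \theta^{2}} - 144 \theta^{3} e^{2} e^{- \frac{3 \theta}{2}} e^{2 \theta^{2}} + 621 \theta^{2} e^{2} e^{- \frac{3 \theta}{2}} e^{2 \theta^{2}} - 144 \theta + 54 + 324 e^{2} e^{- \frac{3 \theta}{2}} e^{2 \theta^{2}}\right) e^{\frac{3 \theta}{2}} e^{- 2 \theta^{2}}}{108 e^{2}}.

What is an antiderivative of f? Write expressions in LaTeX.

For F(\theta) to be correct the identity F'(\theta) - f(\theta) = 0 must hold.
Check: d/d\theta[- \frac{\theta^{6}}{81} + \frac{38 \theta^{5}}{9} - \frac{\theta^{4}}{3} + \frac{23 \theta^{3}}{12} + 3 \theta + \frac{e^{\frac{3 \theta}{2}} e^{- 2 \theta^{2}}}{3 e^{2}}] = \frac{\left(- 8 \theta^{5} e^{2} e^{2 \theta^{2}} + 2280 \theta^{4} e^{2} e^{2 \theta^{2}} - 144 \theta^{3} e^{2} e^{2 \theta^{2}} + 621 \theta^{2} e^{2} e^{2 \theta^{2}} - 144 \theta e^{\frac{3 \theta}{2}} + 54 e^{\frac{3 \theta}{2}} + 324 e^{2} e^{2 \theta^{2}}\right) e^{- 2 \theta^{2}}}{108 e^{2}}, which equals f(\theta).

An antiderivative is F(\theta) = - \frac{\theta^{6}}{81} + \frac{38 \theta^{5}}{9} - \frac{\theta^{4}}{3} + \frac{23 \theta^{3}}{12} + 3 \theta + \frac{e^{\frac{3 \theta}{2}} e^{- 2 \theta^{2}}}{3 e^{2}}.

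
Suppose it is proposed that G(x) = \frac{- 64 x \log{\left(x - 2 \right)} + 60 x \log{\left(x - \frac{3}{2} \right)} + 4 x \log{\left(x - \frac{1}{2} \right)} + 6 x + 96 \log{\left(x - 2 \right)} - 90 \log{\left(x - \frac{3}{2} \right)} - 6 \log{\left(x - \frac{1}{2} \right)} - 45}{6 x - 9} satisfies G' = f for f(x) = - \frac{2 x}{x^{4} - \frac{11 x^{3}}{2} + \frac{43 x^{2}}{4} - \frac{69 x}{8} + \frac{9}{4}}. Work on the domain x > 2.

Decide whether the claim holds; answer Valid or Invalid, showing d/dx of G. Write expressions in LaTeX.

d/dx[G] = - \frac{16 x}{8 x^{4} - 44 x^{3} + 86 x^{2} - 69 x + 18}
This equals f(x) exactly, so the claim holds.

Valid - the claim checks out under differentiation.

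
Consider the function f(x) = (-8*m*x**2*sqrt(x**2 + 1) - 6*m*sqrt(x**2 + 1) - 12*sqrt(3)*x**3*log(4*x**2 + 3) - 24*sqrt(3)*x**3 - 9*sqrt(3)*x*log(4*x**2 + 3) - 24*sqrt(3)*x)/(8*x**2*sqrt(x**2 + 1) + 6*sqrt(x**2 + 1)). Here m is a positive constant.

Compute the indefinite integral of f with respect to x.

A candidate is checked by its d/dx: the result must match f(x).
Check: d/dx[-m*x - 3*sqrt(3)*sqrt(x**2 + 1)*log(4*x**2 + 3)/2] = (-8*m*x**2*sqrt(x**2 + 1) - 6*m*sqrt(x**2 + 1) - 12*sqrt(3)*x**3*log(4*x**2 + 3) - 24*sqrt(3)*x**3 - 9*sqrt(3)*x*log(4*x**2 + 3) - 24*sqrt(3)*x)/(8*x**2*sqrt(x**2 + 1) + 6*sqrt(x**2 + 1)) = f(x).

F(x) = -m*x - 3*sqrt(3)*sqrt(x**2 + 1)*log(4*x**2 + 3)/2 + C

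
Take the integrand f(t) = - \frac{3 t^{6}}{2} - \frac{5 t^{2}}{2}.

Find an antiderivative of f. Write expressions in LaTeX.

An antiderivative is F(t) = - \frac{3 t^{7}}{14} - \frac{5 t^{3}}{6}.

The integrand splits into summands that can be handled one at a time.
Check: d/dt[- \frac{3 t^{7}}{14} - \frac{5 t^{3}}{6}] = - \frac{3 t^{6}}{2} - \frac{5 t^{2}}{2} = f(t).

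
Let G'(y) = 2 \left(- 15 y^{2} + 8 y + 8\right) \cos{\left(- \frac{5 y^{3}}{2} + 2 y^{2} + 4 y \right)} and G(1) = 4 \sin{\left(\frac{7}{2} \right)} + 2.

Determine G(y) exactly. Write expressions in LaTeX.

G(y) = 2 \left(2 \sin{\left(- \frac{5 y^{3}}{2} + 2 y^{2} + 4 y \right)} + 1\right)

The substitution u = - \frac{5 y^{3}}{2} + 2 y^{2} + 4 y works: G'(y) is exactly (dG/du)*(du/dy) for that inner function.
A general antiderivative is 4 \sin{\left(- \frac{5 y^{3}}{2} + 2 y^{2} + 4 y \right)} + C.
The condition gives C = 4 \sin{\left(\frac{7}{2} \right)} + 2 - (4 \sin{\left(\frac{7}{2} \right)}) = 2.
So G(y) = 2 \left(2 \sin{\left(- \frac{5 y^{3}}{2} + 2 y^{2} + 4 y \right)} + 1\right).
Check: d/dy[2 \left(2 \sin{\left(- \frac{5 y^{3}}{2} + 2 y^{2} + 4 y \right)} + 1\right)] = - 30 y^{2} \cos{\left(- \frac{5 y^{3}}{2} + 2 y^{2} + 4 y \right)} + 16 y \cos{\left(- \frac{5 y^{3}}{2} + 2 y^{2} + 4 y \right)} + 16 \cos{\left(- \frac{5 y^{3}}{2} + 2 y^{2} + 4 y \right)}, which equals G'(y).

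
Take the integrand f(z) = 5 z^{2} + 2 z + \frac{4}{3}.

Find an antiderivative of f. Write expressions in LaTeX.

The integrand splits into summands that can be handled one at a time.
Check: d/dz[\frac{z \left(5 z^{2} + 3 z + 4\right)}{3}] = 5 z^{2} + 2 z + \frac{4}{3} = f(z).

An antiderivative is F(z) = \frac{z \left(5 z^{2} + 3 z + 4\right)}{3}.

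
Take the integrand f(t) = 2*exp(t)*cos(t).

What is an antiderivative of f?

Any candidate F(t) must reproduce f(t) exactly when differentiated.
Check: d/dt[(sin(t) + cos(t))*exp(t)] = 2*exp(t)*cos(t) = f(t).

An antiderivative is F(t) = (sin(t) + cos(t))*exp(t).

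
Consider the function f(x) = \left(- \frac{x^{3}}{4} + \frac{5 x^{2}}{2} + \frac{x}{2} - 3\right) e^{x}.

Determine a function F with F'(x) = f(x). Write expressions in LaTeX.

An antiderivative is F(x) = \frac{\left(- x^{3} + 13 x^{2} - 24 x + 12\right) e^{x}}{4}.

Recognize the product-rule pattern: f = u'v + uv' with u = - \frac{x^{3}}{4} + \frac{13 x^{2}}{4} - 6 x + 3, v = e^{x}, so integration by parts undoes it.
Check: d/dx[\frac{\left(- x^{3} + 13 x^{2} - 24 x + 12\right) e^{x}}{4}] = - \frac{x^{3} e^{x}}{4} + \frac{5 x^{2} e^{x}}{2} + \frac{x e^{x}}{2} - 3 e^{x}, which equals f(x).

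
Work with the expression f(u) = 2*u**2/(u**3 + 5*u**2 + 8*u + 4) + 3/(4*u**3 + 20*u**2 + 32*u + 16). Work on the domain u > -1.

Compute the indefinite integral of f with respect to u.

F(u) = (11*(u + 2)*log(u + 1) - 3*(u + 2)*log(u + 2) + 35)/(4*(u + 2)) + C

Factor the denominator (4*(u + 1)*(u + 2)**2) and decompose: f = -3/(4*(u + 2)) - 35/(4*(u + 2)**2) + 11/(4*(u + 1)); each piece integrates to a log, atan, or power term.
Check: d/du[(11*(u + 2)*log(u + 1) - 3*(u + 2)*log(u + 2) + 35)/(4*(u + 2))] = (8*u**2 + 3)/(4*u**3 + 20*u**2 + 32*u + 16), which equals f(u).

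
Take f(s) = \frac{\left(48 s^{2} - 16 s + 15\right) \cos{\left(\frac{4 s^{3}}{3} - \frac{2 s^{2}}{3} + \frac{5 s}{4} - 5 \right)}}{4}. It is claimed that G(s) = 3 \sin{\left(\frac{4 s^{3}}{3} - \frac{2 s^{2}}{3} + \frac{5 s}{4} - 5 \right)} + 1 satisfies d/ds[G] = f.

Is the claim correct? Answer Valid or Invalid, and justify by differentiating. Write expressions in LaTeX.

d/ds[G] = 12 s^{2} \cos{\left(\frac{4 s^{3}}{3} - \frac{2 s^{2}}{3} + \frac{5 s}{4} - 5 \right)} - 4 s \cos{\left(\frac{4 s^{3}}{3} - \frac{2 s^{2}}{3} + \frac{5 s}{4} - 5 \right)} + \frac{15 \cos{\left(\frac{4 s^{3}}{3} - \frac{2 s^{2}}{3} + \frac{5 s}{4} - 5 \right)}}{4}
This equals f(s) exactly, so the claim holds.

Valid. The derivative of G reproduces f.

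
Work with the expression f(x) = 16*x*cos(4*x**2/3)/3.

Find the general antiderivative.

f matches the chain-rule pattern g'(h)*h' with inner function h(x) = 4*x**2/3; substituting u = h(x) collapses the integral.
Check: d/dx[2*sin(4*x**2/3)] = 16*x*cos(4*x**2/3)/3 = f(x).

F(x) = 2*sin(4*x**2/3) + C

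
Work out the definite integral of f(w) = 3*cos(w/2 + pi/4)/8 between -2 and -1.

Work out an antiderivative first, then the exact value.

Antiderivative: F(w) = 3*sin(w/2 + pi/4)/4; value = -3*cos(pi/4 + 1)/4 + 3*cos(1/2 + pi/4)/4

An antiderivative F(w) passes only if d/dw[F] lands on f(w) exactly.
F(w) = 3*sin(w/2 + pi/4)/4 is an antiderivative of f.
Check: d/dw[3*sin(w/2 + pi/4)/4] = 3*cos(w/2 + pi/4)/8 = f(w).
F(-1) = 3*cos(1/2 + pi/4)/4; F(-2) = 3*cos(pi/4 + 1)/4.
Integral = F(-1) - F(-2) = -3*cos(pi/4 + 1)/4 + 3*cos(1/2 + pi/4)/4.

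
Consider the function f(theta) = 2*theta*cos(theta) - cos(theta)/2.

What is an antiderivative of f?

The integrand splits into summands that can be handled one at a time.
Check: d/dtheta[2*theta*sin(theta) - sin(theta)/2 + 2*cos(theta)] = 2*theta*cos(theta) - cos(theta)/2 = f(theta).

An antiderivative is F(theta) = 2*theta*sin(theta) - sin(theta)/2 + 2*cos(theta).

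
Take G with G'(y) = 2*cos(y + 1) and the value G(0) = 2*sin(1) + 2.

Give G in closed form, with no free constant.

Recover the given G'(y) by differentiating a candidate G(y); any mismatch rules it out.
A general antiderivative is 2*sin(y + 1) + C.
The condition gives C = 2*sin(1) + 2 - (2*sin(1)) = 2.
So G(y) = 2*sin(y + 1) + 2.
Check: d/dy[2*sin(y + 1) + 2] = 2*cos(y + 1) = G'(y).

G(y) = 2*sin(y + 1) + 2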